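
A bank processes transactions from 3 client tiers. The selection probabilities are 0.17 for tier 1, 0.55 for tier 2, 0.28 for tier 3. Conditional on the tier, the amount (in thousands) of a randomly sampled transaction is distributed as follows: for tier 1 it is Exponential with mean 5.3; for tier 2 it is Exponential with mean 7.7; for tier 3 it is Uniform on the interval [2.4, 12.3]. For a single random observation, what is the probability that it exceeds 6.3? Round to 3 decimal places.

0.464

Conditional on each tier, P(X > 6.3): 1: 0.304623; 2: 0.441233; 3: 0.606061.
By total probability, P(X > 6.3) = 0.17·0.304623 + 0.55·0.441233 + 0.28·0.606061 = 0.464161.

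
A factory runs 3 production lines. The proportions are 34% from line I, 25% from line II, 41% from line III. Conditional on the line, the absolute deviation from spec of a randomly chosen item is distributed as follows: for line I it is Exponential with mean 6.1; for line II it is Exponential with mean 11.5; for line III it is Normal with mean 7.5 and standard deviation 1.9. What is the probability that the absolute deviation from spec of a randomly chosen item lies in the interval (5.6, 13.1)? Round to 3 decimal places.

0.514

Conditional on each line, P(5.6 < X < 13.1): I: 0.282533; II: 0.294397; III: 0.839742.
By total probability, P(5.6 < X < 13.1) = 0.34·0.282533 + 0.25·0.294397 + 0.41·0.839742 = 0.513955.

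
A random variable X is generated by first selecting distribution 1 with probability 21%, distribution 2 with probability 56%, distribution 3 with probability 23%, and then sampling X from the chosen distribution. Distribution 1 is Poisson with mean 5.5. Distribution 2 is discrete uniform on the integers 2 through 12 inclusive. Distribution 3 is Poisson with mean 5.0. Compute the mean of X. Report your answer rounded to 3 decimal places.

Component means — 1: 5.5; 2: 7; 3: 5.
E[X] = 0.21·5.5 + 0.56·7 + 0.23·5 = 6.225.

6.225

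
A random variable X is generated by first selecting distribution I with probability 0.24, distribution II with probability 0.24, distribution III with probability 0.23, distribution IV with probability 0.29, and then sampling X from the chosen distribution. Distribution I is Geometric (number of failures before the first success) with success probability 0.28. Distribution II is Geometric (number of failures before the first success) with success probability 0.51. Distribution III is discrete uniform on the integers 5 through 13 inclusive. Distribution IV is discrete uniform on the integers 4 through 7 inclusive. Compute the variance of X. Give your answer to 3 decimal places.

Per component, I: μ=2.57143, E[X²]=15.7959; II: μ=0.960784, E[X²]=2.807; III: μ=9, E[X²]=87.6667; IV: μ=5.5, E[X²]=31.5.
E[X] = 0.24·2.57143 + 0.24·0.960784 + 0.23·9 + 0.29·5.5 = 4.51273.
E[X²] = 0.24·15.7959 + 0.24·2.807 + 0.23·87.6667 + 0.29·31.5 = 33.763.
Var(X) = E[X²] − (E[X])² = 33.763 − 20.3647 = 13.3983.

13.398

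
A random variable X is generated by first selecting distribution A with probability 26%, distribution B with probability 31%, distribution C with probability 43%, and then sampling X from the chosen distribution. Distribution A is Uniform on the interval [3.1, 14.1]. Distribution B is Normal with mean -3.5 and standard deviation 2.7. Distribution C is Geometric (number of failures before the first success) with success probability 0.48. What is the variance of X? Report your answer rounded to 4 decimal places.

26.7697

Per component, A: μ=8.6, E[X²]=84.0433; B: μ=-3.5, E[X²]=19.54; C: μ=1.08333, E[X²]=3.43056.
E[X] = 0.26·8.6 + 0.31·-3.5 + 0.43·1.08333 = 1.61683.
E[X²] = 0.26·84.0433 + 0.31·19.54 + 0.43·3.43056 = 29.3838.
Var(X) = E[X²] − (E[X])² = 29.3838 − 2.61415 = 26.7697.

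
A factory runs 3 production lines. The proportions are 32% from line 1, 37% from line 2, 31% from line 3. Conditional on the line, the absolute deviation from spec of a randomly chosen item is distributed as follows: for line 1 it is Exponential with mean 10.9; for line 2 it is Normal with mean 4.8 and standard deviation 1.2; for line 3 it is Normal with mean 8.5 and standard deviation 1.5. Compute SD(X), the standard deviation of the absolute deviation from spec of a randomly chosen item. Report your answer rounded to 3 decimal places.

6.767

Per component, 1: μ=10.9, E[X²]=237.62; 2: μ=4.8, E[X²]=24.48; 3: μ=8.5, E[X²]=74.5.
E[X] = 0.32·10.9 + 0.37·4.8 + 0.31·8.5 = 7.899.
E[X²] = 0.32·237.62 + 0.37·24.48 + 0.31·74.5 = 108.191.
Var(X) = E[X²] − (E[X])² = 108.191 − 62.3942 = 45.7968.
SD(X) = √45.7968 = 6.76733.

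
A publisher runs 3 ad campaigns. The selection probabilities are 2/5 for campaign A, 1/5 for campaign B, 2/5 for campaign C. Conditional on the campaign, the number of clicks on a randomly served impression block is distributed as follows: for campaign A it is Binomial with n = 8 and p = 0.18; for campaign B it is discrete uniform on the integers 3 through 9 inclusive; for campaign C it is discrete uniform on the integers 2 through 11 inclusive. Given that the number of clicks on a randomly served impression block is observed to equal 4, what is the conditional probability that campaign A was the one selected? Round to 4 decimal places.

Likelihoods P(X=4 | ·): A: 0.0332234; B: 0.142857; C: 0.1.
Posterior ∝ prior × likelihood. Numerator for A: 0.4·0.0332234 = 0.0132893.
Normalizing constant: 0.4·0.0332234 + 0.2·0.142857 + 0.4·0.1 = 0.0818608.
P(A | observation) = 0.0132893 / 0.0818608 = 0.162341.

0.1623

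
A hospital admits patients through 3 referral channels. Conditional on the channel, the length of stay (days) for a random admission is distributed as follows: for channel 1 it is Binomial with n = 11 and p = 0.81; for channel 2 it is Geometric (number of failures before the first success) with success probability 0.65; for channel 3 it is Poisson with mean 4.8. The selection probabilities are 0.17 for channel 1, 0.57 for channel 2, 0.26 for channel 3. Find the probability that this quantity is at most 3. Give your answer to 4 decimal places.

Conditional on each channel, P(X ≤ 3): 1: 0.000161127; 2: 0.984994; 3: 0.29423.
By total probability, P(X ≤ 3) = 0.17·0.000161127 + 0.57·0.984994 + 0.26·0.29423 = 0.637974.

0.6380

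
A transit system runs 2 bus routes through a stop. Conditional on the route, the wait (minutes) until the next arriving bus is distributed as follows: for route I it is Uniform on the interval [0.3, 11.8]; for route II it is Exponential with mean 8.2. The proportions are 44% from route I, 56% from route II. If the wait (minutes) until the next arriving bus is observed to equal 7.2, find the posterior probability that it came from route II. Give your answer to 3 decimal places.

Likelihoods f(7.2 | ·): I: 0.0869565; II: 0.0506821.
Posterior ∝ prior × likelihood. Numerator for II: 0.56·0.0506821 = 0.028382.
Normalizing constant: 0.44·0.0869565 + 0.56·0.0506821 = 0.0666428.
P(II | observation) = 0.028382 / 0.0666428 = 0.425882.

0.426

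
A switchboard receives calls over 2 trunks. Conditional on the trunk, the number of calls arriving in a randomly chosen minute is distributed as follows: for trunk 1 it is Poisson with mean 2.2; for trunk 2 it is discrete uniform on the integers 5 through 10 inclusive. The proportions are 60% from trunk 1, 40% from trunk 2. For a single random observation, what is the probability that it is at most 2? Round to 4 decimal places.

Conditional on each trunk, P(X ≤ 2): 1: 0.622714; 2: 0.
By total probability, P(X ≤ 2) = 0.6·0.622714 + 0.4·0 = 0.373628.

0.3736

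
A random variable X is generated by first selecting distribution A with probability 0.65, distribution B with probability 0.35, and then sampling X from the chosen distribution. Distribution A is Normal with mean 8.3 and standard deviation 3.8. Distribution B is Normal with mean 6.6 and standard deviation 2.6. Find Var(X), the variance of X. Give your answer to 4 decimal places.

12.4095

Per component, A: μ=8.3, E[X²]=83.33; B: μ=6.6, E[X²]=50.32.
E[X] = 0.65·8.3 + 0.35·6.6 = 7.705.
E[X²] = 0.65·83.33 + 0.35·50.32 = 71.7765.
Var(X) = E[X²] − (E[X])² = 71.7765 − 59.367 = 12.4095.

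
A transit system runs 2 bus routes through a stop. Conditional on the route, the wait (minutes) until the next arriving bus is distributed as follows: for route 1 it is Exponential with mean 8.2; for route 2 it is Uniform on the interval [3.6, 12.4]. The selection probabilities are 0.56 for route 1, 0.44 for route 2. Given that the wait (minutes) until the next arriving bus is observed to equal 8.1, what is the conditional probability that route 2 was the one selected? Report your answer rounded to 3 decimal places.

Likelihoods f(8.1 | ·): 1: 0.0454138; 2: 0.113636.
Posterior ∝ prior × likelihood. Numerator for 2: 0.44·0.113636 = 0.05.
Normalizing constant: 0.56·0.0454138 + 0.44·0.113636 = 0.0754317.
P(2 | observation) = 0.05 / 0.0754317 = 0.662851.

0.663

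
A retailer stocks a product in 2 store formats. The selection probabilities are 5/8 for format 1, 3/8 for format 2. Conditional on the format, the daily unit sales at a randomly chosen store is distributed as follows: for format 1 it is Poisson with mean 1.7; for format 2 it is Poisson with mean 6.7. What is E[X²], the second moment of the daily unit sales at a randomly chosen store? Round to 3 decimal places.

22.215

For each component E[X²] = Var + (mean)², giving 1: 4.59; 2: 51.59.
Overall E[X²] = 0.625·4.59 + 0.375·51.59 = 22.215.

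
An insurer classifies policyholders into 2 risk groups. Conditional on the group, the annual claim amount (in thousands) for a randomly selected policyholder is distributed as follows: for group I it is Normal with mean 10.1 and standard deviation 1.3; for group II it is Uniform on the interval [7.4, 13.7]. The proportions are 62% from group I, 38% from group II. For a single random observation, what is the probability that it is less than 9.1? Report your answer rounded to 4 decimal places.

0.2395

Conditional on each group, P(X < 9.1): I: 0.220878; II: 0.269841.
By total probability, P(X < 9.1) = 0.62·0.220878 + 0.38·0.269841 = 0.239484.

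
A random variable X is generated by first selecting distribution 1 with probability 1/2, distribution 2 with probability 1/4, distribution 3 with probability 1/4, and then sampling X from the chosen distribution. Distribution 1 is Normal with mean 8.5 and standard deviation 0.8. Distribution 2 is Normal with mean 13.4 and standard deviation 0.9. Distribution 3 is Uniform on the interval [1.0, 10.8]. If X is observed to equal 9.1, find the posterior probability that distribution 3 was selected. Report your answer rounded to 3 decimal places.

Likelihoods f(9.1 | ·): 1: 0.376422; 2: 4.89568e-06; 3: 0.102041.
Posterior ∝ prior × likelihood. Numerator for 3: 0.25·0.102041 = 0.0255102.
Normalizing constant: 0.5·0.376422 + 0.25·4.89568e-06 + 0.25·0.102041 = 0.213722.
P(3 | observation) = 0.0255102 / 0.213722 = 0.119361.

0.119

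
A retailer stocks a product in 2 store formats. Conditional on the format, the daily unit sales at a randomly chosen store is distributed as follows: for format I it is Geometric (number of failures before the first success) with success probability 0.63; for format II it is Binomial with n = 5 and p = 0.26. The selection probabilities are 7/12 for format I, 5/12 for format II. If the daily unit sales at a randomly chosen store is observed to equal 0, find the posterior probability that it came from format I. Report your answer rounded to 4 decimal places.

Likelihoods P(X=0 | ·): I: 0.63; II: 0.221901.
Posterior ∝ prior × likelihood. Numerator for I: 0.583333·0.63 = 0.3675.
Normalizing constant: 0.583333·0.63 + 0.416667·0.221901 = 0.459959.
P(I | observation) = 0.3675 / 0.459959 = 0.798985.

0.7990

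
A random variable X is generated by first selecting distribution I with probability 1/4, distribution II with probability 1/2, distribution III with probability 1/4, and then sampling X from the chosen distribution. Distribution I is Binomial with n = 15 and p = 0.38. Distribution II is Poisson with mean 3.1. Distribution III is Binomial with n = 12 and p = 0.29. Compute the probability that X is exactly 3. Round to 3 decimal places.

0.193

Conditional on each component, P(X = 3): I: 0.0805494; II: 0.223677; III: 0.246004.
By total probability, P(X = 3) = 0.25·0.0805494 + 0.5·0.223677 + 0.25·0.246004 = 0.193477.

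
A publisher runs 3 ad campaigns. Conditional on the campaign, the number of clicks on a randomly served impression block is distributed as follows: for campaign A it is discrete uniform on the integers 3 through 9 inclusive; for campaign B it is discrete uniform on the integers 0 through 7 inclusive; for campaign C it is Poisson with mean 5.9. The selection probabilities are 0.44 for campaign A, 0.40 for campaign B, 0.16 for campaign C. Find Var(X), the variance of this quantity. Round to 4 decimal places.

Per component, A: μ=6, E[X²]=40; B: μ=3.5, E[X²]=17.5; C: μ=5.9, E[X²]=40.71.
E[X] = 0.44·6 + 0.4·3.5 + 0.16·5.9 = 4.984.
E[X²] = 0.44·40 + 0.4·17.5 + 0.16·40.71 = 31.1136.
Var(X) = E[X²] − (E[X])² = 31.1136 − 24.8403 = 6.27334.

6.2733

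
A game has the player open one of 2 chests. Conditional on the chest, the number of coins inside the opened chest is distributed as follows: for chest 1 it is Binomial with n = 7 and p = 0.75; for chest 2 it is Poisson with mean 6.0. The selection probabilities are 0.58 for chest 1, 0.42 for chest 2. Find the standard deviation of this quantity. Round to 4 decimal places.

1.8489

Per component, 1: μ=5.25, E[X²]=28.875; 2: μ=6, E[X²]=42.
E[X] = 0.58·5.25 + 0.42·6 = 5.565.
E[X²] = 0.58·28.875 + 0.42·42 = 34.3875.
Var(X) = E[X²] − (E[X])² = 34.3875 − 30.9692 = 3.41828.
SD(X) = √3.41828 = 1.84886.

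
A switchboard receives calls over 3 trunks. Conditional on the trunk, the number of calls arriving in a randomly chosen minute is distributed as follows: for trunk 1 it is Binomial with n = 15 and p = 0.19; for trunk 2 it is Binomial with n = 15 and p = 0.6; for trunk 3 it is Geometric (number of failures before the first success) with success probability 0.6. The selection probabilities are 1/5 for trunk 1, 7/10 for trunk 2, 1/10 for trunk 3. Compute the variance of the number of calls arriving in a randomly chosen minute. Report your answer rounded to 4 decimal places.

Per component, 1: μ=2.85, E[X²]=10.431; 2: μ=9, E[X²]=84.6; 3: μ=0.666667, E[X²]=1.55556.
E[X] = 0.2·2.85 + 0.7·9 + 0.1·0.666667 = 6.93667.
E[X²] = 0.2·10.431 + 0.7·84.6 + 0.1·1.55556 = 61.4618.
Var(X) = E[X²] − (E[X])² = 61.4618 − 48.1173 = 13.3444.

13.3444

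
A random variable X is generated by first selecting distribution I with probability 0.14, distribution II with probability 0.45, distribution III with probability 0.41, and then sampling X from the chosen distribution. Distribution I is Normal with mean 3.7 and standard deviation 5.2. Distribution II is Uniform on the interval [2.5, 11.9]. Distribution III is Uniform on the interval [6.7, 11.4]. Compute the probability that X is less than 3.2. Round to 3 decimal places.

0.098

Conditional on each component, P(X < 3.2): I: 0.461699; II: 0.0744681; III: 0.
By total probability, P(X < 3.2) = 0.14·0.461699 + 0.45·0.0744681 + 0.41·0 = 0.0981485.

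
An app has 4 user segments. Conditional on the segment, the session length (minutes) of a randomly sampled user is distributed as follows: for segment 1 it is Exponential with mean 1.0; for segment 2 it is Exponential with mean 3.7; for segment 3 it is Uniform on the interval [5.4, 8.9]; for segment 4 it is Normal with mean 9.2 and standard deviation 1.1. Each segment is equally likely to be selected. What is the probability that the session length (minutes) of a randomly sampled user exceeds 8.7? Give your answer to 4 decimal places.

0.2070

Conditional on each segment, P(X > 8.7): 1: 0.000166586; 2: 0.0952404; 3: 0.0571429; 4: 0.675282.
By total probability, P(X > 8.7) = 0.25·0.000166586 + 0.25·0.0952404 + 0.25·0.0571429 + 0.25·0.675282 = 0.206958.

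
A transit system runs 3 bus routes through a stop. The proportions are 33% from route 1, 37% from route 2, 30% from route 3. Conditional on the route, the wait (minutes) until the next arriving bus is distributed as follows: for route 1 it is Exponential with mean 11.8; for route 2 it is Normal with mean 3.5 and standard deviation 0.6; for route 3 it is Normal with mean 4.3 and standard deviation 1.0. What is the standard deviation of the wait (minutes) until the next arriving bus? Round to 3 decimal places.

7.774

Per component, 1: μ=11.8, E[X²]=278.48; 2: μ=3.5, E[X²]=12.61; 3: μ=4.3, E[X²]=19.49.
E[X] = 0.33·11.8 + 0.37·3.5 + 0.3·4.3 = 6.479.
E[X²] = 0.33·278.48 + 0.37·12.61 + 0.3·19.49 = 102.411.
Var(X) = E[X²] − (E[X])² = 102.411 − 41.9774 = 60.4337.
SD(X) = √60.4337 = 7.77391.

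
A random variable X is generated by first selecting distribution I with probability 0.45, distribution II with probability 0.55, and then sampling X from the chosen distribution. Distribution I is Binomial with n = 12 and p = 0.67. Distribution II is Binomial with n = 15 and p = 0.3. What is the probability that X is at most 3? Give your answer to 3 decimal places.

Conditional on each component, P(X ≤ 3): I: 0.00356702; II: 0.296868.
By total probability, P(X ≤ 3) = 0.45·0.00356702 + 0.55·0.296868 = 0.164883.

0.165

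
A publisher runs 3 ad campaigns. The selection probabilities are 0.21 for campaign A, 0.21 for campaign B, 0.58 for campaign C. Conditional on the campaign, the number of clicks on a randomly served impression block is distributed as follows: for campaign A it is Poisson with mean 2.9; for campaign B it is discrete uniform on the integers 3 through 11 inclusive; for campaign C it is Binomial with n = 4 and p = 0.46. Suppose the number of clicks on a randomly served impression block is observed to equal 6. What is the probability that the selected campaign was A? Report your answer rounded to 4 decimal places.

0.2903

Likelihoods P(X=6 | ·): A: 0.0454571; B: 0.111111; C: 0.
Posterior ∝ prior × likelihood. Numerator for A: 0.21·0.0454571 = 0.00954599.
Normalizing constant: 0.21·0.0454571 + 0.21·0.111111 + 0.58·0 = 0.0328793.
P(A | observation) = 0.00954599 / 0.0328793 = 0.290334.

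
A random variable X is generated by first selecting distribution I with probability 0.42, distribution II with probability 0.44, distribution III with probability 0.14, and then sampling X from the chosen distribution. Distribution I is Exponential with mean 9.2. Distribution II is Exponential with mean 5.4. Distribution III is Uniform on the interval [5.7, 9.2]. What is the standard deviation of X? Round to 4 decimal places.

Per component, I: μ=9.2, E[X²]=169.28; II: μ=5.4, E[X²]=58.32; III: μ=7.45, E[X²]=56.5233.
E[X] = 0.42·9.2 + 0.44·5.4 + 0.14·7.45 = 7.283.
E[X²] = 0.42·169.28 + 0.44·58.32 + 0.14·56.5233 = 104.672.
Var(X) = E[X²] − (E[X])² = 104.672 − 53.0421 = 51.6296.
SD(X) = √51.6296 = 7.18537.

7.1854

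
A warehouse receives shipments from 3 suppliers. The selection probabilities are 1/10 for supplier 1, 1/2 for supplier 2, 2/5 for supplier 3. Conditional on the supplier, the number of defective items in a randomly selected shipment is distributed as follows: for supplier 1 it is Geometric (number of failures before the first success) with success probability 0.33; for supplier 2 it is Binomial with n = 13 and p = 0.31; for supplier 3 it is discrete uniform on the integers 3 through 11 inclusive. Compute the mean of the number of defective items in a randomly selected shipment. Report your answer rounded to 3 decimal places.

5.018

Component means — 1: 2.0303; 2: 4.03; 3: 7.
E[X] = 0.1·2.0303 + 0.5·4.03 + 0.4·7 = 5.01803.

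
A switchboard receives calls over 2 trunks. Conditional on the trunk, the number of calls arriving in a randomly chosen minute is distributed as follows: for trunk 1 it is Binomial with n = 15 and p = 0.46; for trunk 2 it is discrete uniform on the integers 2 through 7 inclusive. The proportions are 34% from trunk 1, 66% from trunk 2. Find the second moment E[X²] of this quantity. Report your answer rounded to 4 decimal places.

For each component E[X²] = Var + (mean)², giving 1: 51.336; 2: 23.1667.
Overall E[X²] = 0.34·51.336 + 0.66·23.1667 = 32.7442.

32.7442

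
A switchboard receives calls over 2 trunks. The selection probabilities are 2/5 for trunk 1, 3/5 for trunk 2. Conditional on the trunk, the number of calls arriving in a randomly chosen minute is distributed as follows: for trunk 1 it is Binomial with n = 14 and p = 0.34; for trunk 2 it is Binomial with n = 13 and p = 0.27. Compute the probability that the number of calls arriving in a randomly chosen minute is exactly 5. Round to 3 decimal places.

0.176

Conditional on each trunk, P(X = 5): 1: 0.216149; 2: 0.148929.
By total probability, P(X = 5) = 0.4·0.216149 + 0.6·0.148929 = 0.175817.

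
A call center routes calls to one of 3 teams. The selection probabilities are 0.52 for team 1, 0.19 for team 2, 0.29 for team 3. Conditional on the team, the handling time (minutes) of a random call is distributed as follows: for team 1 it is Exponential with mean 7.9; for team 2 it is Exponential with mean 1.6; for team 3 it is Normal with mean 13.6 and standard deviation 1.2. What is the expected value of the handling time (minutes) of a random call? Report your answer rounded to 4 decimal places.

8.3560

Component means — 1: 7.9; 2: 1.6; 3: 13.6.
E[X] = 0.52·7.9 + 0.19·1.6 + 0.29·13.6 = 8.356.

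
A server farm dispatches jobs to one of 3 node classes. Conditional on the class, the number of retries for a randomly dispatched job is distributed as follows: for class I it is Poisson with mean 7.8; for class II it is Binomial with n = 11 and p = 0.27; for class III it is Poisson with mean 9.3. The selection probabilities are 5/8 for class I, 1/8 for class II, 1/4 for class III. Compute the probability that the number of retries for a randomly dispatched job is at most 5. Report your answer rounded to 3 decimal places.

Conditional on each class, P(X ≤ 5): I: 0.210251; II: 0.951038; III: 0.0986498.
By total probability, P(X ≤ 5) = 0.625·0.210251 + 0.125·0.951038 + 0.25·0.0986498 = 0.274949.

0.275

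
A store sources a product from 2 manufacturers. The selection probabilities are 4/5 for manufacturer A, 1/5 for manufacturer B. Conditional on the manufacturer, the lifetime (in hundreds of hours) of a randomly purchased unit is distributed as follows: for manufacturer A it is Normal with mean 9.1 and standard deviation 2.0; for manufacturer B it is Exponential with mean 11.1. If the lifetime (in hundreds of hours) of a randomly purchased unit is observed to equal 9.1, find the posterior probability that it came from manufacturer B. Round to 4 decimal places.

0.0474

Likelihoods f(9.1 | ·): A: 0.199471; B: 0.0396857.
Posterior ∝ prior × likelihood. Numerator for B: 0.2·0.0396857 = 0.00793714.
Normalizing constant: 0.8·0.199471 + 0.2·0.0396857 = 0.167514.
P(B | observation) = 0.00793714 / 0.167514 = 0.0473819.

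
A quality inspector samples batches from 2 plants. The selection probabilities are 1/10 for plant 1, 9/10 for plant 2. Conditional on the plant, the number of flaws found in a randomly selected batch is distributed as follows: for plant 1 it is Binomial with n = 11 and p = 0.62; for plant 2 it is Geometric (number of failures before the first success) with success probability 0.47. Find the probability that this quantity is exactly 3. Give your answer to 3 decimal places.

0.065

Conditional on each plant, P(X = 3): 1: 0.0170973; 2: 0.0699722.
By total probability, P(X = 3) = 0.1·0.0170973 + 0.9·0.0699722 = 0.0646847.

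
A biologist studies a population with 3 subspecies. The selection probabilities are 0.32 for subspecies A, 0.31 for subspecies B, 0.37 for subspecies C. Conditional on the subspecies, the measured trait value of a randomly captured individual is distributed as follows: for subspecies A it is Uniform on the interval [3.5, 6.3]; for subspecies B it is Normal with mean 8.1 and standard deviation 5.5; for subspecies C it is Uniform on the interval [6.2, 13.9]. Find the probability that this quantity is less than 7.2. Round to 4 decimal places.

Conditional on each subspecies, P(X < 7.2): A: 1; B: 0.435009; C: 0.12987.
By total probability, P(X < 7.2) = 0.32·1 + 0.31·0.435009 + 0.37·0.12987 = 0.502905.

0.5029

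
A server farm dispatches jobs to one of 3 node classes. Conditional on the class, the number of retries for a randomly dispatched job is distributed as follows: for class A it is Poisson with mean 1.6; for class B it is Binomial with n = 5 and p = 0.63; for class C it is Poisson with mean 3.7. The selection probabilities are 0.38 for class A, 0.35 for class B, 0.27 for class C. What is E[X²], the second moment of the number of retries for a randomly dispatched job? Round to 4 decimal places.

For each component E[X²] = Var + (mean)², giving A: 4.16; B: 11.088; C: 17.39.
Overall E[X²] = 0.38·4.16 + 0.35·11.088 + 0.27·17.39 = 10.1569.

10.1569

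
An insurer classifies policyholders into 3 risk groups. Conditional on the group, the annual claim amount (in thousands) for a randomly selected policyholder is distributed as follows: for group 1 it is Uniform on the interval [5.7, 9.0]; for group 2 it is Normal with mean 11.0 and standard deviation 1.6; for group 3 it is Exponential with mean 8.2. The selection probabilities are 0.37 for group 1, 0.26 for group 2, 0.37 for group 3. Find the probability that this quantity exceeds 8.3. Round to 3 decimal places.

Conditional on each group, P(X > 8.3): 1: 0.212121; 2: 0.954246; 3: 0.36342.
By total probability, P(X > 8.3) = 0.37·0.212121 + 0.26·0.954246 + 0.37·0.36342 = 0.461054.

0.461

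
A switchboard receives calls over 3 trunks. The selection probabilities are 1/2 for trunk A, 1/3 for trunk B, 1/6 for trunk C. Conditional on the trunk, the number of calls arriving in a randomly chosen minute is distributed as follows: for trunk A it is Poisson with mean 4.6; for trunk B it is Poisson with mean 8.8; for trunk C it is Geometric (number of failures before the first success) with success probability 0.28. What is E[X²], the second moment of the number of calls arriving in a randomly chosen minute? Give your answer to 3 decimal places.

For each component E[X²] = Var + (mean)², giving A: 25.76; B: 86.24; C: 15.7959.
Overall E[X²] = 0.5·25.76 + 0.333333·86.24 + 0.166667·15.7959 = 44.2593.

44.259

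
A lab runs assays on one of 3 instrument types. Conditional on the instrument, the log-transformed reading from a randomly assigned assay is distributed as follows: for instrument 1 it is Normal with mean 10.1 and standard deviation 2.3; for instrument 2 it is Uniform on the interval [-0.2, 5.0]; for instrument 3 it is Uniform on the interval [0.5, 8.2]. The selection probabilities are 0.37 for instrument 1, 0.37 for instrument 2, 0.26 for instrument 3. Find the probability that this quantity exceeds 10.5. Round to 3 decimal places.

Conditional on each instrument, P(X > 10.5): 1: 0.430967; 2: 0; 3: 0.
By total probability, P(X > 10.5) = 0.37·0.430967 + 0.37·0 + 0.26·0 = 0.159458.

0.159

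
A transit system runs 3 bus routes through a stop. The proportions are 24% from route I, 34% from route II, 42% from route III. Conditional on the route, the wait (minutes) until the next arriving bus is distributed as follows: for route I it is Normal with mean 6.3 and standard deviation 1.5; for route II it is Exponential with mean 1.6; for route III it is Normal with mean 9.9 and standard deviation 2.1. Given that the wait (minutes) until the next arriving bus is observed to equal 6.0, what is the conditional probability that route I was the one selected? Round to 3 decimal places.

0.765

Likelihoods f(6.0 | ·): I: 0.260695; II: 0.0146986; III: 0.0338653.
Posterior ∝ prior × likelihood. Numerator for I: 0.24·0.260695 = 0.0625668.
Normalizing constant: 0.24·0.260695 + 0.34·0.0146986 + 0.42·0.0338653 = 0.0817878.
P(I | observation) = 0.0625668 / 0.0817878 = 0.76499.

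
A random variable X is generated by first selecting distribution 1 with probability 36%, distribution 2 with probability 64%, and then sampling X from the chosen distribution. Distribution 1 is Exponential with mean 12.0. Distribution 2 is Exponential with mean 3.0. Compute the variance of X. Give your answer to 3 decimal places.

Per component, 1: μ=12, E[X²]=288; 2: μ=3, E[X²]=18.
E[X] = 0.36·12 + 0.64·3 = 6.24.
E[X²] = 0.36·288 + 0.64·18 = 115.2.
Var(X) = E[X²] − (E[X])² = 115.2 − 38.9376 = 76.2624.

76.262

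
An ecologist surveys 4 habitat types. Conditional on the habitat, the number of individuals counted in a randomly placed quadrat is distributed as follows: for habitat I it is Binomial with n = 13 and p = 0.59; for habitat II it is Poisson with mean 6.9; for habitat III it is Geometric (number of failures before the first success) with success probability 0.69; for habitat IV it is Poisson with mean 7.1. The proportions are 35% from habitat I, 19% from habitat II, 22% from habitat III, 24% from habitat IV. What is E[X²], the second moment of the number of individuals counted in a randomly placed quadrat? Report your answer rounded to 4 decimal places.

46.0377

For each component E[X²] = Var + (mean)², giving I: 61.9736; II: 54.51; III: 0.852972; IV: 57.51.
Overall E[X²] = 0.35·61.9736 + 0.19·54.51 + 0.22·0.852972 + 0.24·57.51 = 46.0377.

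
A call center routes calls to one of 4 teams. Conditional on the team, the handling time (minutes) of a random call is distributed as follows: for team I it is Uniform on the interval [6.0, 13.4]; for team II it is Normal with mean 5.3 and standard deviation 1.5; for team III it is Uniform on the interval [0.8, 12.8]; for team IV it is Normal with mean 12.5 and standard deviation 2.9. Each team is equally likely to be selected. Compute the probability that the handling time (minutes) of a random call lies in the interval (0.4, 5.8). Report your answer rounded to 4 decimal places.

0.2643

Conditional on each team, P(0.4 < X < 5.8): I: 0; II: 0.630015; III: 0.416667; IV: 0.0104195.
By total probability, P(0.4 < X < 5.8) = 0.25·0 + 0.25·0.630015 + 0.25·0.416667 + 0.25·0.0104195 = 0.264275.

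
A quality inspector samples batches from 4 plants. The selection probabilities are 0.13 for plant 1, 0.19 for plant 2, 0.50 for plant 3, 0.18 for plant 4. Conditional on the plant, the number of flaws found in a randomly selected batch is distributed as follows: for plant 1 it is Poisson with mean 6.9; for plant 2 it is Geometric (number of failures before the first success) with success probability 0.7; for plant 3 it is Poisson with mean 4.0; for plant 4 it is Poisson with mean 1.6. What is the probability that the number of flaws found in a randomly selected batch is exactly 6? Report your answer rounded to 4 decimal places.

Conditional on each plant, P(X = 6): 1: 0.151053; 2: 0.0005103; 3: 0.104196; 4: 0.00470453.
By total probability, P(X = 6) = 0.13·0.151053 + 0.19·0.0005103 + 0.5·0.104196 + 0.18·0.00470453 = 0.0726785.

0.0727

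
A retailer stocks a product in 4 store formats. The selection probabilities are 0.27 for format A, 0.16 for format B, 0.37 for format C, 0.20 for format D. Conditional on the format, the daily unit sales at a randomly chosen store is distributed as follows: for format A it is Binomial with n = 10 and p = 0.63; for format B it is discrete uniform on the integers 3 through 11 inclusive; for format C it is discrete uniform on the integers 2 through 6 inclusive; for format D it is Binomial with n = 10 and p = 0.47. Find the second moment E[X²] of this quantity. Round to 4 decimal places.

For each component E[X²] = Var + (mean)², giving A: 42.021; B: 55.6667; C: 18; D: 24.581.
Overall E[X²] = 0.27·42.021 + 0.16·55.6667 + 0.37·18 + 0.2·24.581 = 31.8285.

31.8285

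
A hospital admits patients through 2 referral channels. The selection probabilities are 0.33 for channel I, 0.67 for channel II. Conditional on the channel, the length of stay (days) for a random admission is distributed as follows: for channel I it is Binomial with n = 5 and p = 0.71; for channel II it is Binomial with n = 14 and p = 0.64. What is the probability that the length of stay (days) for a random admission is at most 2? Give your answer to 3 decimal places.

0.050

Conditional on each channel, P(X ≤ 2): I: 0.150105; II: 0.000192515.
By total probability, P(X ≤ 2) = 0.33·0.150105 + 0.67·0.000192515 = 0.0496635.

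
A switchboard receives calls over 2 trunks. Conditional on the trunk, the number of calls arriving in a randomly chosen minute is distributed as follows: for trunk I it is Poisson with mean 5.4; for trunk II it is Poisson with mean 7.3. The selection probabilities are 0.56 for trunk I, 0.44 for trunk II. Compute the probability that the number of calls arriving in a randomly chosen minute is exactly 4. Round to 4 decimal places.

0.1248

Conditional on each trunk, P(X = 4): I: 0.16002; II: 0.0799338.
By total probability, P(X = 4) = 0.56·0.16002 + 0.44·0.0799338 = 0.124782.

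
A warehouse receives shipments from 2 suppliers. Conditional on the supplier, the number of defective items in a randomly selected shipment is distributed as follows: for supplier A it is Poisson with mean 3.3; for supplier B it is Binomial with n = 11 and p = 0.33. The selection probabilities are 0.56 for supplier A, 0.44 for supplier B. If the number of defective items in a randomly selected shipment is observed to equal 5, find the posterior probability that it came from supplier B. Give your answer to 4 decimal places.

0.5165

Likelihoods P(X=5 | ·): A: 0.120286; B: 0.163554.
Posterior ∝ prior × likelihood. Numerator for B: 0.44·0.163554 = 0.0719636.
Normalizing constant: 0.56·0.120286 + 0.44·0.163554 = 0.139324.
P(B | observation) = 0.0719636 / 0.139324 = 0.51652.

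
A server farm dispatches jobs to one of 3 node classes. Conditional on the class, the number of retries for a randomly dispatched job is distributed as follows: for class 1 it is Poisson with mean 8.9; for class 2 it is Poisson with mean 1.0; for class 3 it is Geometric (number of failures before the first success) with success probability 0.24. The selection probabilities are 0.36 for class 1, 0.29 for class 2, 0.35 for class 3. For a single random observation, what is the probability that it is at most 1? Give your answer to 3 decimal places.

Conditional on each class, P(X ≤ 1): 1: 0.00135025; 2: 0.735759; 3: 0.4224.
By total probability, P(X ≤ 1) = 0.36·0.00135025 + 0.29·0.735759 + 0.35·0.4224 = 0.361696.

0.362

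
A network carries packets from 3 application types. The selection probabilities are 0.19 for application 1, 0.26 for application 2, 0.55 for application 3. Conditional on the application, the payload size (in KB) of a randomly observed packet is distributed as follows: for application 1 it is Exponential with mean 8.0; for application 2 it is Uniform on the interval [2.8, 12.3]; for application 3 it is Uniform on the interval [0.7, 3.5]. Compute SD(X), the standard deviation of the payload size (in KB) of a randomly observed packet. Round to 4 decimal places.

Per component, 1: μ=8, E[X²]=128; 2: μ=7.55, E[X²]=64.5233; 3: μ=2.1, E[X²]=5.06333.
E[X] = 0.19·8 + 0.26·7.55 + 0.55·2.1 = 4.638.
E[X²] = 0.19·128 + 0.26·64.5233 + 0.55·5.06333 = 43.8809.
Var(X) = E[X²] − (E[X])² = 43.8809 − 21.511 = 22.3699.
SD(X) = √22.3699 = 4.72968.

4.7297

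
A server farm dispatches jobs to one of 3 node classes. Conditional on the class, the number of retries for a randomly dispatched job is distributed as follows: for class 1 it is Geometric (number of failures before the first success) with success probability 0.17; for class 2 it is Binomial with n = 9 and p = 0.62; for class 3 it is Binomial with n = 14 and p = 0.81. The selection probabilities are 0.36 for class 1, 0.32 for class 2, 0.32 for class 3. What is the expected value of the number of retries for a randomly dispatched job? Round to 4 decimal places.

Component means — 1: 4.88235; 2: 5.58; 3: 11.34.
E[X] = 0.36·4.88235 + 0.32·5.58 + 0.32·11.34 = 7.17205.

7.1720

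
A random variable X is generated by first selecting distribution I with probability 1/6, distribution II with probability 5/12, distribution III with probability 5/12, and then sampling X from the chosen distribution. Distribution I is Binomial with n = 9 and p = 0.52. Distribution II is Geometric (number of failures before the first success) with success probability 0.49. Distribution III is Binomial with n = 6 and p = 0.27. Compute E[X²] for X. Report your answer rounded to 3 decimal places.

For each component E[X²] = Var + (mean)², giving I: 24.1488; II: 3.20741; III: 3.807.
Overall E[X²] = 0.166667·24.1488 + 0.416667·3.20741 + 0.416667·3.807 = 6.94747.

6.947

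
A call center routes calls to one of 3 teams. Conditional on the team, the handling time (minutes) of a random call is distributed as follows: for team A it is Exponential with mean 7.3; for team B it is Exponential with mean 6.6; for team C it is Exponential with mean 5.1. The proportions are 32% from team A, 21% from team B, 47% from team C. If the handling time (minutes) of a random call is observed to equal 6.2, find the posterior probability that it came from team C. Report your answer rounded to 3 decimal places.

0.467

Likelihoods f(6.2 | ·): A: 0.0585901; B: 0.0592219; C: 0.0581385.
Posterior ∝ prior × likelihood. Numerator for C: 0.47·0.0581385 = 0.0273251.
Normalizing constant: 0.32·0.0585901 + 0.21·0.0592219 + 0.47·0.0581385 = 0.0585105.
P(C | observation) = 0.0273251 / 0.0585105 = 0.467012.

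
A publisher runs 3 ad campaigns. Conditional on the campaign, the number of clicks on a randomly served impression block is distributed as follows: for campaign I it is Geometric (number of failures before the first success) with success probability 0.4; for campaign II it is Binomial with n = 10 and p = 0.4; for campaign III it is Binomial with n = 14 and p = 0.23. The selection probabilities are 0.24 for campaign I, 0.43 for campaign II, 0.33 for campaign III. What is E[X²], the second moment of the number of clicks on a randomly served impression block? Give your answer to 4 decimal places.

For each component E[X²] = Var + (mean)², giving I: 6; II: 18.4; III: 12.8478.
Overall E[X²] = 0.24·6 + 0.43·18.4 + 0.33·12.8478 = 13.5918.

13.5918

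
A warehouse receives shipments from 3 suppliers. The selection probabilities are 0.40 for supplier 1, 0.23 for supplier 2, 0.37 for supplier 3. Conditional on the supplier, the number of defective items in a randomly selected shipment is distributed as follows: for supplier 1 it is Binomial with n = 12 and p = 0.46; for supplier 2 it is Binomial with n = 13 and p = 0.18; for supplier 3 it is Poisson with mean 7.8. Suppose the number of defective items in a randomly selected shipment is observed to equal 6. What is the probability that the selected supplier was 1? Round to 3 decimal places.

Likelihoods P(X=6 | ·): 1: 0.217061; 2: 0.0145495; 3: 0.128156.
Posterior ∝ prior × likelihood. Numerator for 1: 0.4·0.217061 = 0.0868243.
Normalizing constant: 0.4·0.217061 + 0.23·0.0145495 + 0.37·0.128156 = 0.137588.
P(1 | observation) = 0.0868243 / 0.137588 = 0.631044.

0.631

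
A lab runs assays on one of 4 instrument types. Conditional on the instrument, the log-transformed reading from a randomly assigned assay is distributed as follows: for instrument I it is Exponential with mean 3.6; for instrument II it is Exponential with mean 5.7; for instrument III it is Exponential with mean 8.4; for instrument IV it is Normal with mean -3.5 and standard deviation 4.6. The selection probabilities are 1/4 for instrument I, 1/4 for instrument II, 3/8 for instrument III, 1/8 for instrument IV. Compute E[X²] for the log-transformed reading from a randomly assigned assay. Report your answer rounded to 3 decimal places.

For each component E[X²] = Var + (mean)², giving I: 25.92; II: 64.98; III: 141.12; IV: 33.41.
Overall E[X²] = 0.25·25.92 + 0.25·64.98 + 0.375·141.12 + 0.125·33.41 = 79.8213.

79.821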